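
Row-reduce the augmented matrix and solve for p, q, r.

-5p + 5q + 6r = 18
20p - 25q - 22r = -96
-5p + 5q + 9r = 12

(-2, 4, -2)

Forward elimination on [A|b]:
R2 <- R2 - (-4)*R1:  [   0   -5    2  -24 ]
R3 <- R3 - (1)*R1:  [  0   0   3  -6 ]
Row echelon form:
[ -5   5  6  |   18 ]
[  0  -5  2  |  -24 ]
[  0   0  3  |   -6 ]
Back-substitution:
r = (-6) / 3 = -2
q = (-24 - (2)*(-2)) / -5 = 4
p = (18 - (5)*(4) - (6)*(-2)) / -5 = -2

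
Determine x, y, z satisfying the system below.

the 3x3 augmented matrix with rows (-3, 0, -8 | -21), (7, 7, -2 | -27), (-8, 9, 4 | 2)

(-1, -2, 3)

Forward elimination on [A|b]:
R2 <- R2 - (-7/3)*R1:  [     0      7  -62/3    -76 ]
R3 <- R3 - (8/3)*R1:  [    0     9  76/3    58 ]
R3 <- R3 - (9/7)*R2:  [       0        0  1090/21   1090/7 ]
Row echelon form:
[ -3  0       -8  |     -21 ]
[  0  7    -62/3  |     -76 ]
[  0  0  1090/21  |  1090/7 ]
Back-substitution:
z = (1090/7) / (1090/21) = 3
y = (-76 - (-62/3)*(3)) / 7 = -2
x = (-21 - (-8)*(3)) / -3 = -1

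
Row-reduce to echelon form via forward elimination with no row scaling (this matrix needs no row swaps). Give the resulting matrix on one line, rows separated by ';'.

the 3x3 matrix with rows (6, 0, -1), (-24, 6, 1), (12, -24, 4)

REF = [6 0 -1; 0 6 -3; 0 0 -6]

Forward elimination:
R2 <- R2 - (-4)*R1:  [  0   6  -3 ]
R3 <- R3 - (2)*R1:  [   0  -24    6 ]
R3 <- R3 - (-4)*R2:  [  0   0  -6 ]
Row echelon form:
[ 6  0  -1 ]
[ 0  6  -3 ]
[ 0  0  -6 ]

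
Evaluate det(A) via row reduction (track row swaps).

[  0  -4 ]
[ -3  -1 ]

det(A) = -12

Forward elimination:
R1 <-> R2   (pivot in column 1 was zero)
[ -3  -1 ]
[  0  -4 ]
Upper-triangular form:
[ -3  -1 ]
[  0  -4 ]
det(A) = (-1)^1 * (-3) * (-4) = -12  (1 row swap -> sign -1)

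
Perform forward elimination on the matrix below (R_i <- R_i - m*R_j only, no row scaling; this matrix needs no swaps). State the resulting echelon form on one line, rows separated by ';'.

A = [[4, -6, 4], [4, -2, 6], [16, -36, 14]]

REF = [4 -6 4; 0 4 2; 0 0 4]

Forward elimination:
R2 <- R2 - (1)*R1:  [ 0  4  2 ]
R3 <- R3 - (4)*R1:  [   0  -12   -2 ]
R3 <- R3 - (-3)*R2:  [ 0  0  4 ]
Row echelon form:
[ 4  -6  4 ]
[ 0   4  2 ]
[ 0   0  4 ]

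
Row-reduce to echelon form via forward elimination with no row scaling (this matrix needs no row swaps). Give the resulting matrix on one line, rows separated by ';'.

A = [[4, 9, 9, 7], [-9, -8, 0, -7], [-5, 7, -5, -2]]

Forward elimination:
R2 <- R2 - (-9/4)*R1:  [    0  49/4  81/4  35/4 ]
R3 <- R3 - (-5/4)*R1:  [    0  73/4  25/4  27/4 ]
R3 <- R3 - (73/49)*R2:  [        0         0  -1172/49     -44/7 ]
Row echelon form:
[ 4     9         9      7 ]
[ 0  49/4      81/4   35/4 ]
[ 0     0  -1172/49  -44/7 ]

REF = [4 9 9 7; 0 49/4 81/4 35/4; 0 0 -1172/49 -44/7]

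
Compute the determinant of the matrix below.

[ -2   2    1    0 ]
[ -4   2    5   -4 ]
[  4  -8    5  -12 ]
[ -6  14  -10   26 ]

det(A) = 24

Forward elimination:
R2 <- R2 - (2)*R1:  [  0  -2   3  -4 ]
R3 <- R3 - (-2)*R1:  [   0   -4    7  -12 ]
R4 <- R4 - (3)*R1:  [   0    8  -13   26 ]
R3 <- R3 - (2)*R2:  [  0   0   1  -4 ]
R4 <- R4 - (-4)*R2:  [  0   0  -1  10 ]
R4 <- R4 - (-1)*R3:  [ 0  0  0  6 ]
Upper-triangular form:
[ -2   2  1   0 ]
[  0  -2  3  -4 ]
[  0   0  1  -4 ]
[  0   0  0   6 ]
det(A) = (-1)^0 * (-2) * (-2) * (1) * (6) = 24  (0 row swaps -> sign +1)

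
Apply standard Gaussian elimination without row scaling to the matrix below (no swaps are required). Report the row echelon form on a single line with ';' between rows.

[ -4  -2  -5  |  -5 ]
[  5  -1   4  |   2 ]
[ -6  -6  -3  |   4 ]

Forward elimination:
R2 <- R2 - (-5/4)*R1:  [     0   -7/2   -9/4  -17/4 ]
R3 <- R3 - (3/2)*R1:  [    0    -3   9/2  23/2 ]
R3 <- R3 - (6/7)*R2:  [     0      0   45/7  106/7 ]
Row echelon form:
[ -4    -2    -5  |     -5 ]
[  0  -7/2  -9/4  |  -17/4 ]
[  0     0  45/7  |  106/7 ]

REF = [-4 -2 -5 -5; 0 -7/2 -9/4 -17/4; 0 0 45/7 106/7]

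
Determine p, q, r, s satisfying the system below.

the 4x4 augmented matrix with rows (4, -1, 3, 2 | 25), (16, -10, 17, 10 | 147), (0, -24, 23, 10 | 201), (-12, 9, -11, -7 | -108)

(2, -4, 5, -1)

Forward elimination on [A|b]:
R2 <- R2 - (4)*R1:  [  0  -6   5   2  47 ]
R4 <- R4 - (-3)*R1:  [   0    6   -2   -1  -33 ]
R3 <- R3 - (4)*R2:  [  0   0   3   2  13 ]
R4 <- R4 - (-1)*R2:  [  0   0   3   1  14 ]
R4 <- R4 - (1)*R3:  [  0   0   0  -1   1 ]
Row echelon form:
[ 4  -1  3   2  |  25 ]
[ 0  -6  5   2  |  47 ]
[ 0   0  3   2  |  13 ]
[ 0   0  0  -1  |   1 ]
Back-substitution:
s = (1) / -1 = -1
r = (13 - (2)*(-1)) / 3 = 5
q = (47 - (5)*(5) - (2)*(-1)) / -6 = -4
p = (25 - (-1)*(-4) - (3)*(5) - (2)*(-1)) / 4 = 2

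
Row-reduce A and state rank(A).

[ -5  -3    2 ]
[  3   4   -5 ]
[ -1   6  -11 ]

Row reduction:
R2 <- R2 - (-3/5)*R1:  [     0   11/5  -19/5 ]
R3 <- R3 - (1/5)*R1:  [     0   33/5  -57/5 ]
R3 <- R3 - (3)*R2:  [ 0  0  0 ]
Row echelon form:
[ -5    -3      2 ]
[  0  11/5  -19/5 ]
[  0     0      0 ]
Nonzero rows / pivot columns: 2

rank(A) = 2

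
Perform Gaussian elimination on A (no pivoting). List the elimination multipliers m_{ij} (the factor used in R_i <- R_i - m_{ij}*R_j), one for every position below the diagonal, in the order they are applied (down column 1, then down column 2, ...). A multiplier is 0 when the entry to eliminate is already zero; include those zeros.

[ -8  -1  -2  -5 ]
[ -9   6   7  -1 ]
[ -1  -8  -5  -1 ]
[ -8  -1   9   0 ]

multipliers: 9/8, 1/8, 1, -21/19, 0, 209/104

Forward elimination:
R2 <- R2 - (9/8)*R1:  [    0  57/8  37/4  37/8 ]
R3 <- R3 - (1/8)*R1:  [     0  -63/8  -19/4   -3/8 ]
R4 <- R4 - (1)*R1:  [  0   0  11   5 ]
R3 <- R3 - (-21/19)*R2:  [      0       0  104/19   90/19 ]
R4: entry in column 2 is already 0 -> m_{42} = 0 (no row operation needed)
R4 <- R4 - (209/104)*R3:  [       0        0        0  -235/52 ]
Multipliers (in order of application): m_{21} = 9/8, m_{31} = 1/8, m_{41} = 1, m_{32} = -21/19, m_{42} = 0, m_{43} = 209/104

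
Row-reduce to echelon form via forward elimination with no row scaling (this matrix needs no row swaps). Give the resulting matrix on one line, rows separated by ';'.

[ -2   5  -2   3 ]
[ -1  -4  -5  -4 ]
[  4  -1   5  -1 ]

Forward elimination:
R2 <- R2 - (1/2)*R1:  [     0  -13/2     -4  -11/2 ]
R3 <- R3 - (-2)*R1:  [ 0  9  1  5 ]
R3 <- R3 - (-18/13)*R2:  [      0       0  -59/13  -34/13 ]
Row echelon form:
[ -2      5      -2       3 ]
[  0  -13/2      -4   -11/2 ]
[  0      0  -59/13  -34/13 ]

REF = [-2 5 -2 3; 0 -13/2 -4 -11/2; 0 0 -59/13 -34/13]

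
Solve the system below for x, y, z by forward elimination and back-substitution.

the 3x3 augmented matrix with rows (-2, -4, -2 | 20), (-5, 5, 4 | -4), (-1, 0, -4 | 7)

Forward elimination on [A|b]:
R2 <- R2 - (5/2)*R1:  [   0   15    9  -54 ]
R3 <- R3 - (1/2)*R1:  [  0   2  -3  -3 ]
R3 <- R3 - (2/15)*R2:  [     0      0  -21/5   21/5 ]
Row echelon form:
[ -2  -4     -2  |    20 ]
[  0  15      9  |   -54 ]
[  0   0  -21/5  |  21/5 ]
Back-substitution:
z = (21/5) / (-21/5) = -1
y = (-54 - (9)*(-1)) / 15 = -3
x = (20 - (-4)*(-3) - (-2)*(-1)) / -2 = -3

(-3, -3, -1)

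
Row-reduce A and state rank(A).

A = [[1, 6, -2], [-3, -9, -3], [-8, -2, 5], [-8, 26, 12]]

Row reduction:
R2 <- R2 - (-3)*R1:  [  0   9  -9 ]
R3 <- R3 - (-8)*R1:  [   0   46  -11 ]
R4 <- R4 - (-8)*R1:  [  0  74  -4 ]
R3 <- R3 - (46/9)*R2:  [  0   0  35 ]
R4 <- R4 - (74/9)*R2:  [  0   0  70 ]
R4 <- R4 - (2)*R3:  [ 0  0  0 ]
Row echelon form:
[ 1  6  -2 ]
[ 0  9  -9 ]
[ 0  0  35 ]
[ 0  0   0 ]
Nonzero rows / pivot columns: 3

rank(A) = 3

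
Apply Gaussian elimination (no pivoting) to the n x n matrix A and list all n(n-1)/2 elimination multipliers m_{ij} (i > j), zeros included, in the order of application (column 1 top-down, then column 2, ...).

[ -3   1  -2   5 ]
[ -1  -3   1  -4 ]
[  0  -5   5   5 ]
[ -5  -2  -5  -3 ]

multipliers: 1/3, 0, 5/3, 3/2, 11/10, -7/5

Forward elimination:
R2 <- R2 - (1/3)*R1:  [     0  -10/3    5/3  -17/3 ]
R3: entry in column 1 is already 0 -> m_{31} = 0 (no row operation needed)
R4 <- R4 - (5/3)*R1:  [     0  -11/3   -5/3  -34/3 ]
R3 <- R3 - (3/2)*R2:  [    0     0   5/2  27/2 ]
R4 <- R4 - (11/10)*R2:  [      0       0    -7/2  -51/10 ]
R4 <- R4 - (-7/5)*R3:  [    0     0     0  69/5 ]
Multipliers (in order of application): m_{21} = 1/3, m_{31} = 0, m_{41} = 5/3, m_{32} = 3/2, m_{42} = 11/10, m_{43} = -7/5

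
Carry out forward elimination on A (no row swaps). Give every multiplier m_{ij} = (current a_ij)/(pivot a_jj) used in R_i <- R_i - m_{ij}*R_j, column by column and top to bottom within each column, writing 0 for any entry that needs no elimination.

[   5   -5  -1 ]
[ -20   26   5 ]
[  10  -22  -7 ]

multipliers: -4, 2, -2

Forward elimination:
R2 <- R2 - (-4)*R1:  [ 0  6  1 ]
R3 <- R3 - (2)*R1:  [   0  -12   -5 ]
R3 <- R3 - (-2)*R2:  [  0   0  -3 ]
Multipliers (in order of application): m_{21} = -4, m_{31} = 2, m_{32} = -2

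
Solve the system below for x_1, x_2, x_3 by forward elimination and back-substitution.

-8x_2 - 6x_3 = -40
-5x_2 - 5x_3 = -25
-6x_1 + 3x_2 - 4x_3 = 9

Forward elimination on [A|b]:
R1 <-> R3   (pivot in column 1 was zero)
[ -6   3  -4    9 ]
[  0  -5  -5  -25 ]
[  0  -8  -6  -40 ]
R3 <- R3 - (8/5)*R2:  [ 0  0  2  0 ]
Row echelon form:
[ -6   3  -4  |    9 ]
[  0  -5  -5  |  -25 ]
[  0   0   2  |    0 ]
Back-substitution:
x_3 = (0) / 2 = 0
x_2 = (-25 - (-5)*(0)) / -5 = 5
x_1 = (9 - (3)*(5) - (-4)*(0)) / -6 = 1

(1, 5, 0)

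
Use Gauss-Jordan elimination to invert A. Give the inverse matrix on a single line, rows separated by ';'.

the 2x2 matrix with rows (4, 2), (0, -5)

inverse = [1/4 1/10; 0 -1/5]

Gauss-Jordan on [A | I]:
R1 <- (1/4)*R1:  [   1  1/2  |  1/4    0 ]
R2 <- (1/-5)*R2:  [    0     1  |     0  -1/5 ]
R1 <- R1 - (1/2)*R2:  [    1     0  |   1/4  1/10 ]
Right block of [I | A^{-1}] is the inverse:
[ 1/4  1/10 ]
[   0  -1/5 ]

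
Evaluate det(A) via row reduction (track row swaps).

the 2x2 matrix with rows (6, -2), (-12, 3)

det(A) = -6

Forward elimination:
R2 <- R2 - (-2)*R1:  [  0  -1 ]
Upper-triangular form:
[ 6  -2 ]
[ 0  -1 ]
det(A) = (-1)^0 * (6) * (-1) = -6  (0 row swaps -> sign +1)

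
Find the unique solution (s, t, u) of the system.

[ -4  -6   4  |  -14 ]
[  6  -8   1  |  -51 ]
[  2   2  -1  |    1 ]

Forward elimination on [A|b]:
R2 <- R2 - (-3/2)*R1:  [   0  -17    7  -72 ]
R3 <- R3 - (-1/2)*R1:  [  0  -1   1  -6 ]
R3 <- R3 - (1/17)*R2:  [      0       0   10/17  -30/17 ]
Row echelon form:
[ -4   -6      4  |     -14 ]
[  0  -17      7  |     -72 ]
[  0    0  10/17  |  -30/17 ]
Back-substitution:
u = (-30/17) / (10/17) = -3
t = (-72 - (7)*(-3)) / -17 = 3
s = (-14 - (-6)*(3) - (4)*(-3)) / -4 = -4

(-4, 3, -3)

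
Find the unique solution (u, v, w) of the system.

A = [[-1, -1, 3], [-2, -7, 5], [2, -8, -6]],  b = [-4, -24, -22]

(4, 3, 1)

Forward elimination on [A|b]:
R2 <- R2 - (2)*R1:  [   0   -5   -1  -16 ]
R3 <- R3 - (-2)*R1:  [   0  -10    0  -30 ]
R3 <- R3 - (2)*R2:  [ 0  0  2  2 ]
Row echelon form:
[ -1  -1   3  |   -4 ]
[  0  -5  -1  |  -16 ]
[  0   0   2  |    2 ]
Back-substitution:
w = (2) / 2 = 1
v = (-16 - (-1)*(1)) / -5 = 3
u = (-4 - (-1)*(3) - (3)*(1)) / -1 = 4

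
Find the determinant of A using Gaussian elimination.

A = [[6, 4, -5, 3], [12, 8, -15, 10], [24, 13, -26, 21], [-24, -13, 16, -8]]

det(A) = -450

Forward elimination:
R2 <- R2 - (2)*R1:  [  0   0  -5   4 ]
R3 <- R3 - (4)*R1:  [  0  -3  -6   9 ]
R4 <- R4 - (-4)*R1:  [  0   3  -4   4 ]
R2 <-> R3   (pivot in column 2 was zero)
[ 6   4  -5  3 ]
[ 0  -3  -6  9 ]
[ 0   0  -5  4 ]
[ 0   3  -4  4 ]
R4 <- R4 - (-1)*R2:  [   0    0  -10   13 ]
R4 <- R4 - (2)*R3:  [ 0  0  0  5 ]
Upper-triangular form:
[ 6   4  -5  3 ]
[ 0  -3  -6  9 ]
[ 0   0  -5  4 ]
[ 0   0   0  5 ]
det(A) = (-1)^1 * (6) * (-3) * (-5) * (5) = -450  (1 row swap -> sign -1)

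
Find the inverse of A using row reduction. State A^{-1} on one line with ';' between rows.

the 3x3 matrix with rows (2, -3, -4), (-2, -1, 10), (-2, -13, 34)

Gauss-Jordan on [A | I]:
R1 <- (1/2)*R1:  [    1  -3/2    -2  |   1/2     0     0 ]
R2 <- R2 - (-2)*R1:  [  0  -4   6  |   1   1   0 ]
R3 <- R3 - (-2)*R1:  [   0  -16   30  |    1    0    1 ]
R2 <- (1/-4)*R2:  [    0     1  -3/2  |  -1/4  -1/4     0 ]
R1 <- R1 - (-3/2)*R2:  [     1      0  -17/4  |    1/8   -3/8      0 ]
R3 <- R3 - (-16)*R2:  [  0   0   6  |  -3  -4   1 ]
R3 <- (1/6)*R3:  [    0     0     1  |  -1/2  -2/3   1/6 ]
R1 <- R1 - (-17/4)*R3:  [      1       0       0  |      -2  -77/24   17/24 ]
R2 <- R2 - (-3/2)*R3:  [    0     1     0  |    -1  -5/4   1/4 ]
Right block of [I | A^{-1}] is the inverse:
[   -2  -77/24  17/24 ]
[   -1    -5/4    1/4 ]
[ -1/2    -2/3    1/6 ]

inverse = [-2 -77/24 17/24; -1 -5/4 1/4; -1/2 -2/3 1/6]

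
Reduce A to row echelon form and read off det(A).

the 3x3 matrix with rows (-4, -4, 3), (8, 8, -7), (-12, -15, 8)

Forward elimination:
R2 <- R2 - (-2)*R1:  [  0   0  -1 ]
R3 <- R3 - (3)*R1:  [  0  -3  -1 ]
R2 <-> R3   (pivot in column 2 was zero)
[ -4  -4   3 ]
[  0  -3  -1 ]
[  0   0  -1 ]
Upper-triangular form:
[ -4  -4   3 ]
[  0  -3  -1 ]
[  0   0  -1 ]
det(A) = (-1)^1 * (-4) * (-3) * (-1) = 12  (1 row swap -> sign -1)

det(A) = 12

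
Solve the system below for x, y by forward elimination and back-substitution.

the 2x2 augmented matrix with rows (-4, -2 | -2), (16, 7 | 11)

(2, -3)

Forward elimination on [A|b]:
R2 <- R2 - (-4)*R1:  [  0  -1   3 ]
Row echelon form:
[ -4  -2  |  -2 ]
[  0  -1  |   3 ]
Back-substitution:
y = (3) / -1 = -3
x = (-2 - (-2)*(-3)) / -4 = 2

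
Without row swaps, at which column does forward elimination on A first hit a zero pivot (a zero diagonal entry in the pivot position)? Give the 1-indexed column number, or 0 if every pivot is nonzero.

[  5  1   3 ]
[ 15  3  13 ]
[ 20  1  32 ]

Naive forward elimination:
R2 <- R2 - (3)*R1:  [ 0  0  4 ]
R3 <- R3 - (4)*R1:  [  0  -3  20 ]
Matrix at this point:
[ 5   1   3 ]
[ 0   0   4 ]
[ 0  -3  20 ]
Pivot entry (2,2) is zero but row 3 has -3 in column 2 -> naive elimination stops; a row interchange (e.g. R2 <-> R3) would be required here.

first zero-pivot column = 2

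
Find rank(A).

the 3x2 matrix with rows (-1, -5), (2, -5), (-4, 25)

rank(A) = 2

Row reduction:
R2 <- R2 - (-2)*R1:  [   0  -15 ]
R3 <- R3 - (4)*R1:  [  0  45 ]
R3 <- R3 - (-3)*R2:  [ 0  0 ]
Row echelon form:
[ -1   -5 ]
[  0  -15 ]
[  0    0 ]
Nonzero rows / pivot columns: 2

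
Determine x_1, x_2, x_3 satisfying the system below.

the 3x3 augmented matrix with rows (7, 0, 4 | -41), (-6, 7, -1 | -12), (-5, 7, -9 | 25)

(-3, -5, -5)

Forward elimination on [A|b]:
R2 <- R2 - (-6/7)*R1:  [      0       7    17/7  -330/7 ]
R3 <- R3 - (-5/7)*R1:  [     0      7  -43/7  -30/7 ]
R3 <- R3 - (1)*R2:  [     0      0  -60/7  300/7 ]
Row echelon form:
[ 7  0      4  |     -41 ]
[ 0  7   17/7  |  -330/7 ]
[ 0  0  -60/7  |   300/7 ]
Back-substitution:
x_3 = (300/7) / (-60/7) = -5
x_2 = (-330/7 - (17/7)*(-5)) / 7 = -5
x_1 = (-41 - (4)*(-5)) / 7 = -3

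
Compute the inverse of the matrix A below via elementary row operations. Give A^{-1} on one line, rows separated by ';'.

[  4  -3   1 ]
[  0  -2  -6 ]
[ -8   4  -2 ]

Gauss-Jordan on [A | I]:
R1 <- (1/4)*R1:  [    1  -3/4   1/4  |   1/4     0     0 ]
R3 <- R3 - (-8)*R1:  [  0  -2   0  |   2   0   1 ]
R2 <- (1/-2)*R2:  [    0     1     3  |     0  -1/2     0 ]
R1 <- R1 - (-3/4)*R2:  [    1     0   5/2  |   1/4  -3/8     0 ]
R3 <- R3 - (-2)*R2:  [  0   0   6  |   2  -1   1 ]
R3 <- (1/6)*R3:  [    0     0     1  |   1/3  -1/6   1/6 ]
R1 <- R1 - (5/2)*R3:  [     1      0      0  |  -7/12   1/24  -5/12 ]
R2 <- R2 - (3)*R3:  [    0     1     0  |    -1     0  -1/2 ]
Right block of [I | A^{-1}] is the inverse:
[ -7/12  1/24  -5/12 ]
[    -1     0   -1/2 ]
[   1/3  -1/6    1/6 ]

inverse = [-7/12 1/24 -5/12; -1 0 -1/2; 1/3 -1/6 1/6]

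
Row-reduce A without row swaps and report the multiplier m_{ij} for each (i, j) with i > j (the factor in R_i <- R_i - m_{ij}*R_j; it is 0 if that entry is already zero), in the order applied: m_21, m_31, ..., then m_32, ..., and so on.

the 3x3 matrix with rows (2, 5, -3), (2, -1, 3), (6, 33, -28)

Forward elimination:
R2 <- R2 - (1)*R1:  [  0  -6   6 ]
R3 <- R3 - (3)*R1:  [   0   18  -19 ]
R3 <- R3 - (-3)*R2:  [  0   0  -1 ]
Multipliers (in order of application): m_{21} = 1, m_{31} = 3, m_{32} = -3

multipliers: 1, 3, -3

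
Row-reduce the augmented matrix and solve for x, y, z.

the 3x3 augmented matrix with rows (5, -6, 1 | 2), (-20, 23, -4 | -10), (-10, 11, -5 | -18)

Forward elimination on [A|b]:
R2 <- R2 - (-4)*R1:  [  0  -1   0  -2 ]
R3 <- R3 - (-2)*R1:  [   0   -1   -3  -14 ]
R3 <- R3 - (1)*R2:  [   0    0   -3  -12 ]
Row echelon form:
[ 5  -6   1  |    2 ]
[ 0  -1   0  |   -2 ]
[ 0   0  -3  |  -12 ]
Back-substitution:
z = (-12) / -3 = 4
y = (-2) / -1 = 2
x = (2 - (-6)*(2) - (1)*(4)) / 5 = 2

(2, 2, 4)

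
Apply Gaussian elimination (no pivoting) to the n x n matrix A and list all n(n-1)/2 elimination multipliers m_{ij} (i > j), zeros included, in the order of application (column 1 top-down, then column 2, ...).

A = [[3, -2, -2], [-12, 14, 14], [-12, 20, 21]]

Forward elimination:
R2 <- R2 - (-4)*R1:  [ 0  6  6 ]
R3 <- R3 - (-4)*R1:  [  0  12  13 ]
R3 <- R3 - (2)*R2:  [ 0  0  1 ]
Multipliers (in order of application): m_{21} = -4, m_{31} = -4, m_{32} = 2

multipliers: -4, -4, 2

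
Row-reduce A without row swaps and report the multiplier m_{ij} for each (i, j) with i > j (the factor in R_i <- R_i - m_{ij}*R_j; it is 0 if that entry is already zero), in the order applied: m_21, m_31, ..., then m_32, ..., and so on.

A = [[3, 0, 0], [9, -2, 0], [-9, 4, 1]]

Forward elimination:
R2 <- R2 - (3)*R1:  [  0  -2   0 ]
R3 <- R3 - (-3)*R1:  [ 0  4  1 ]
R3 <- R3 - (-2)*R2:  [ 0  0  1 ]
Multipliers (in order of application): m_{21} = 3, m_{31} = -3, m_{32} = -2

multipliers: 3, -3, -2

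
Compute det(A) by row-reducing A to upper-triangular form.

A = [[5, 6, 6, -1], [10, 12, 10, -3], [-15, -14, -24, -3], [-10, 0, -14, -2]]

det(A) = 240

Forward elimination:
R2 <- R2 - (2)*R1:  [  0   0  -2  -1 ]
R3 <- R3 - (-3)*R1:  [  0   4  -6  -6 ]
R4 <- R4 - (-2)*R1:  [  0  12  -2  -4 ]
R2 <-> R3   (pivot in column 2 was zero)
[ 5   6   6  -1 ]
[ 0   4  -6  -6 ]
[ 0   0  -2  -1 ]
[ 0  12  -2  -4 ]
R4 <- R4 - (3)*R2:  [  0   0  16  14 ]
R4 <- R4 - (-8)*R3:  [ 0  0  0  6 ]
Upper-triangular form:
[ 5  6   6  -1 ]
[ 0  4  -6  -6 ]
[ 0  0  -2  -1 ]
[ 0  0   0   6 ]
det(A) = (-1)^1 * (5) * (4) * (-2) * (6) = 240  (1 row swap -> sign -1)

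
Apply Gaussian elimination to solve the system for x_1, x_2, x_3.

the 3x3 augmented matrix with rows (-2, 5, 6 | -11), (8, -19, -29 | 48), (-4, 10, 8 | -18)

Forward elimination on [A|b]:
R2 <- R2 - (-4)*R1:  [  0   1  -5   4 ]
R3 <- R3 - (2)*R1:  [  0   0  -4   4 ]
Row echelon form:
[ -2  5   6  |  -11 ]
[  0  1  -5  |    4 ]
[  0  0  -4  |    4 ]
Back-substitution:
x_3 = (4) / -4 = -1
x_2 = (4 - (-5)*(-1)) / 1 = -1
x_1 = (-11 - (5)*(-1) - (6)*(-1)) / -2 = 0

(0, -1, -1)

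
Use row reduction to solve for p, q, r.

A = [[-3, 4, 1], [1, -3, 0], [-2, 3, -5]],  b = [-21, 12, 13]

Forward elimination on [A|b]:
R2 <- R2 - (-1/3)*R1:  [    0  -5/3   1/3     5 ]
R3 <- R3 - (2/3)*R1:  [     0    1/3  -17/3     27 ]
R3 <- R3 - (-1/5)*R2:  [     0      0  -28/5     28 ]
Row echelon form:
[ -3     4      1  |  -21 ]
[  0  -5/3    1/3  |    5 ]
[  0     0  -28/5  |   28 ]
Back-substitution:
r = (28) / (-28/5) = -5
q = (5 - (1/3)*(-5)) / (-5/3) = -4
p = (-21 - (4)*(-4) - (1)*(-5)) / -3 = 0

(0, -4, -5)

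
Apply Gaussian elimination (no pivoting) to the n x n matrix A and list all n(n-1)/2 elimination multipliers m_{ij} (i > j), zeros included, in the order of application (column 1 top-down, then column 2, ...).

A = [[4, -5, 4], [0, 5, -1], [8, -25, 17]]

Forward elimination:
R2: entry in column 1 is already 0 -> m_{21} = 0 (no row operation needed)
R3 <- R3 - (2)*R1:  [   0  -15    9 ]
R3 <- R3 - (-3)*R2:  [ 0  0  6 ]
Multipliers (in order of application): m_{21} = 0, m_{31} = 2, m_{32} = -3

multipliers: 0, 2, -3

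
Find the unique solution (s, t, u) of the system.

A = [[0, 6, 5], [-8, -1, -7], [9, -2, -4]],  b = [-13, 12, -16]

Forward elimination on [A|b]:
R1 <-> R2   (pivot in column 1 was zero)
[ -8  -1  -7   12 ]
[  0   6   5  -13 ]
[  9  -2  -4  -16 ]
R3 <- R3 - (-9/8)*R1:  [     0  -25/8  -95/8   -5/2 ]
R3 <- R3 - (-25/48)*R2:  [       0        0  -445/48  -445/48 ]
Row echelon form:
[ -8  -1       -7  |       12 ]
[  0   6        5  |      -13 ]
[  0   0  -445/48  |  -445/48 ]
Back-substitution:
u = (-445/48) / (-445/48) = 1
t = (-13 - (5)*(1)) / 6 = -3
s = (12 - (-1)*(-3) - (-7)*(1)) / -8 = -2

(-2, -3, 1)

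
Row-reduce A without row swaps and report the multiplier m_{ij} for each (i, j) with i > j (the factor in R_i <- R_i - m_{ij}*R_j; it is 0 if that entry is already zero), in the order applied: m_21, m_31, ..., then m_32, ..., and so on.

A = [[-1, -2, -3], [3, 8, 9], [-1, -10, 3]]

Forward elimination:
R2 <- R2 - (-3)*R1:  [ 0  2  0 ]
R3 <- R3 - (1)*R1:  [  0  -8   6 ]
R3 <- R3 - (-4)*R2:  [ 0  0  6 ]
Multipliers (in order of application): m_{21} = -3, m_{31} = 1, m_{32} = -4

multipliers: -3, 1, -4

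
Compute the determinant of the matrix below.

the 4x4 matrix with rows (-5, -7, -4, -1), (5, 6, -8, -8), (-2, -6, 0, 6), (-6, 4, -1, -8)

det(A) = 1840

Forward elimination:
R2 <- R2 - (-1)*R1:  [   0   -1  -12   -9 ]
R3 <- R3 - (2/5)*R1:  [     0  -16/5    8/5   32/5 ]
R4 <- R4 - (6/5)*R1:  [     0   62/5   19/5  -34/5 ]
R3 <- R3 - (16/5)*R2:  [     0      0     40  176/5 ]
R4 <- R4 - (-62/5)*R2:  [      0       0    -145  -592/5 ]
R4 <- R4 - (-29/8)*R3:  [    0     0     0  46/5 ]
Upper-triangular form:
[ -5  -7   -4     -1 ]
[  0  -1  -12     -9 ]
[  0   0   40  176/5 ]
[  0   0    0   46/5 ]
det(A) = (-1)^0 * (-5) * (-1) * (40) * (46/5) = 1840  (0 row swaps -> sign +1)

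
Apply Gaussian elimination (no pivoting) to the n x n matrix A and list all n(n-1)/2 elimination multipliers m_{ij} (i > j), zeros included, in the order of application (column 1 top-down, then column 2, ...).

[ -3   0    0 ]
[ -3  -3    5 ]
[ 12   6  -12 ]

Forward elimination:
R2 <- R2 - (1)*R1:  [  0  -3   5 ]
R3 <- R3 - (-4)*R1:  [   0    6  -12 ]
R3 <- R3 - (-2)*R2:  [  0   0  -2 ]
Multipliers (in order of application): m_{21} = 1, m_{31} = -4, m_{32} = -2

multipliers: 1, -4, -2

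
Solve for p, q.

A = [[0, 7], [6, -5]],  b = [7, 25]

Forward elimination on [A|b]:
R1 <-> R2   (pivot in column 1 was zero)
[ 6  -5  25 ]
[ 0   7   7 ]
Row echelon form:
[ 6  -5  |  25 ]
[ 0   7  |   7 ]
Back-substitution:
q = (7) / 7 = 1
p = (25 - (-5)*(1)) / 6 = 5

(5, 1)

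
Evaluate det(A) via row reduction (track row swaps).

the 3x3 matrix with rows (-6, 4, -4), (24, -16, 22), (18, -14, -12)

Forward elimination:
R2 <- R2 - (-4)*R1:  [ 0  0  6 ]
R3 <- R3 - (-3)*R1:  [   0   -2  -24 ]
R2 <-> R3   (pivot in column 2 was zero)
[ -6   4   -4 ]
[  0  -2  -24 ]
[  0   0    6 ]
Upper-triangular form:
[ -6   4   -4 ]
[  0  -2  -24 ]
[  0   0    6 ]
det(A) = (-1)^1 * (-6) * (-2) * (6) = -72  (1 row swap -> sign -1)

det(A) = -72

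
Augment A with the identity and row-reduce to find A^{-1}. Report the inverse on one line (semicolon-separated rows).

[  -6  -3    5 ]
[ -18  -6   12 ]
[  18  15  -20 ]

inverse = [10/3 -5/6 1/3; 8 -5/3 1; 9 -2 1]

Gauss-Jordan on [A | I]:
R1 <- (1/-6)*R1:  [    1   1/2  -5/6  |  -1/6     0     0 ]
R2 <- R2 - (-18)*R1:  [  0   3  -3  |  -3   1   0 ]
R3 <- R3 - (18)*R1:  [  0   6  -5  |   3   0   1 ]
R2 <- (1/3)*R2:  [   0    1   -1  |   -1  1/3    0 ]
R1 <- R1 - (1/2)*R2:  [    1     0  -1/3  |   1/3  -1/6     0 ]
R3 <- R3 - (6)*R2:  [  0   0   1  |   9  -2   1 ]
R1 <- R1 - (-1/3)*R3:  [    1     0     0  |  10/3  -5/6   1/3 ]
R2 <- R2 - (-1)*R3:  [    0     1     0  |     8  -5/3     1 ]
Right block of [I | A^{-1}] is the inverse:
[ 10/3  -5/6  1/3 ]
[    8  -5/3    1 ]
[    9    -2    1 ]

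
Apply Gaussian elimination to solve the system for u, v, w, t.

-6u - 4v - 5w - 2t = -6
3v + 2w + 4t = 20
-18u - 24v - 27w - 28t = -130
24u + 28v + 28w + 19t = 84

(-2, 0, 2, 4)

Forward elimination on [A|b]:
R3 <- R3 - (3)*R1:  [    0   -12   -12   -22  -112 ]
R4 <- R4 - (-4)*R1:  [  0  12   8  11  60 ]
R3 <- R3 - (-4)*R2:  [   0    0   -4   -6  -32 ]
R4 <- R4 - (4)*R2:  [   0    0    0   -5  -20 ]
Row echelon form:
[ -6  -4  -5  -2  |   -6 ]
[  0   3   2   4  |   20 ]
[  0   0  -4  -6  |  -32 ]
[  0   0   0  -5  |  -20 ]
Back-substitution:
t = (-20) / -5 = 4
w = (-32 - (-6)*(4)) / -4 = 2
v = (20 - (2)*(2) - (4)*(4)) / 3 = 0
u = (-6 - (-4)*(0) - (-5)*(2) - (-2)*(4)) / -6 = -2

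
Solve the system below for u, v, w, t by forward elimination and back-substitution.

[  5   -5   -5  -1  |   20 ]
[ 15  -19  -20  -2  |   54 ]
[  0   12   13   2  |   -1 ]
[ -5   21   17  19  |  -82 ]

(4, 4, -3, -5)

Forward elimination on [A|b]:
R2 <- R2 - (3)*R1:  [  0  -4  -5   1  -6 ]
R4 <- R4 - (-1)*R1:  [   0   16   12   18  -62 ]
R3 <- R3 - (-3)*R2:  [   0    0   -2    5  -19 ]
R4 <- R4 - (-4)*R2:  [   0    0   -8   22  -86 ]
R4 <- R4 - (4)*R3:  [   0    0    0    2  -10 ]
Row echelon form:
[ 5  -5  -5  -1  |   20 ]
[ 0  -4  -5   1  |   -6 ]
[ 0   0  -2   5  |  -19 ]
[ 0   0   0   2  |  -10 ]
Back-substitution:
t = (-10) / 2 = -5
w = (-19 - (5)*(-5)) / -2 = -3
v = (-6 - (-5)*(-3) - (1)*(-5)) / -4 = 4
u = (20 - (-5)*(4) - (-5)*(-3) - (-1)*(-5)) / 5 = 4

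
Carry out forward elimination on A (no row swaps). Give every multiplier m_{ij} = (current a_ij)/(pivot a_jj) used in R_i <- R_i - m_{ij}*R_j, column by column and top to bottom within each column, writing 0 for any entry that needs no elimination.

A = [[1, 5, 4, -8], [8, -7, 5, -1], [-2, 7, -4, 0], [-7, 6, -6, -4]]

Forward elimination:
R2 <- R2 - (8)*R1:  [   0  -47  -27   63 ]
R3 <- R3 - (-2)*R1:  [   0   17    4  -16 ]
R4 <- R4 - (-7)*R1:  [   0   41   22  -60 ]
R3 <- R3 - (-17/47)*R2:  [       0        0  -271/47   319/47 ]
R4 <- R4 - (-41/47)*R2:  [       0        0   -73/47  -237/47 ]
R4 <- R4 - (73/271)*R3:  [         0          0          0  -1862/271 ]
Multipliers (in order of application): m_{21} = 8, m_{31} = -2, m_{41} = -7, m_{32} = -17/47, m_{42} = -41/47, m_{43} = 73/271

multipliers: 8, -2, -7, -17/47, -41/47, 73/271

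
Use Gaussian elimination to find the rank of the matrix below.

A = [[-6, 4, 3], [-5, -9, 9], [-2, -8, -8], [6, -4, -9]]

Row reduction:
R2 <- R2 - (5/6)*R1:  [     0  -37/3   13/2 ]
R3 <- R3 - (1/3)*R1:  [     0  -28/3     -9 ]
R4 <- R4 - (-1)*R1:  [  0   0  -6 ]
R3 <- R3 - (28/37)*R2:  [       0        0  -515/37 ]
R4 <- R4 - (222/515)*R3:  [ 0  0  0 ]
Row echelon form:
[ -6      4        3 ]
[  0  -37/3     13/2 ]
[  0      0  -515/37 ]
[  0      0        0 ]
Nonzero rows / pivot columns: 3

rank(A) = 3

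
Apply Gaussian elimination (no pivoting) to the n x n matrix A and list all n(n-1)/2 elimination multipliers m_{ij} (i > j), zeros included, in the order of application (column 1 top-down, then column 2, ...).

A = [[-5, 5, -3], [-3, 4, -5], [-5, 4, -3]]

multipliers: 3/5, 1, -1

Forward elimination:
R2 <- R2 - (3/5)*R1:  [     0      1  -16/5 ]
R3 <- R3 - (1)*R1:  [  0  -1   0 ]
R3 <- R3 - (-1)*R2:  [     0      0  -16/5 ]
Multipliers (in order of application): m_{21} = 3/5, m_{31} = 1, m_{32} = -1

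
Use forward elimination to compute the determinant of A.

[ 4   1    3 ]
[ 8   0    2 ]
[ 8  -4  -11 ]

det(A) = 40

Forward elimination:
R2 <- R2 - (2)*R1:  [  0  -2  -4 ]
R3 <- R3 - (2)*R1:  [   0   -6  -17 ]
R3 <- R3 - (3)*R2:  [  0   0  -5 ]
Upper-triangular form:
[ 4   1   3 ]
[ 0  -2  -4 ]
[ 0   0  -5 ]
det(A) = (-1)^0 * (4) * (-2) * (-5) = 40  (0 row swaps -> sign +1)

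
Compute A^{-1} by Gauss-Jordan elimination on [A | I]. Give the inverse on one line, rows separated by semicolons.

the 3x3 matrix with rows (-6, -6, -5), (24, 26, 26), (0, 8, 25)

Gauss-Jordan on [A | I]:
R1 <- (1/-6)*R1:  [    1     1   5/6  |  -1/6     0     0 ]
R2 <- R2 - (24)*R1:  [ 0  2  6  |  4  1  0 ]
R2 <- (1/2)*R2:  [   0    1    3  |    2  1/2    0 ]
R1 <- R1 - (1)*R2:  [     1      0  -13/6  |  -13/6   -1/2      0 ]
R3 <- R3 - (8)*R2:  [   0    0    1  |  -16   -4    1 ]
R1 <- R1 - (-13/6)*R3:  [      1       0       0  |  -221/6   -55/6    13/6 ]
R2 <- R2 - (3)*R3:  [    0     1     0  |    50  25/2    -3 ]
Right block of [I | A^{-1}] is the inverse:
[ -221/6  -55/6  13/6 ]
[     50   25/2    -3 ]
[    -16     -4     1 ]

inverse = [-221/6 -55/6 13/6; 50 25/2 -3; -16 -4 1]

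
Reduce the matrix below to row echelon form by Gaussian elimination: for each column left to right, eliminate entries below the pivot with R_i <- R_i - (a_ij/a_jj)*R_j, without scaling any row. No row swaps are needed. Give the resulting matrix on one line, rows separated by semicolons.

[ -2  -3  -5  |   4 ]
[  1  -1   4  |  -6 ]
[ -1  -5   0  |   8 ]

REF = [-2 -3 -5 4; 0 -5/2 3/2 -4; 0 0 2/5 58/5]

Forward elimination:
R2 <- R2 - (-1/2)*R1:  [    0  -5/2   3/2    -4 ]
R3 <- R3 - (1/2)*R1:  [    0  -7/2   5/2     6 ]
R3 <- R3 - (7/5)*R2:  [    0     0   2/5  58/5 ]
Row echelon form:
[ -2    -3   -5  |     4 ]
[  0  -5/2  3/2  |    -4 ]
[  0     0  2/5  |  58/5 ]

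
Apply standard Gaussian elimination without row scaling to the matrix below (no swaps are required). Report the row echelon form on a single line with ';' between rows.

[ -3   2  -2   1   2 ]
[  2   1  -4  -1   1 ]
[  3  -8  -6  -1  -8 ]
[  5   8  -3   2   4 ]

REF = [-3 2 -2 1 2; 0 7/3 -16/3 -1/3 7/3; 0 0 -152/7 -6/7 0; 0 0 0 343/76 -4]

Forward elimination:
R2 <- R2 - (-2/3)*R1:  [     0    7/3  -16/3   -1/3    7/3 ]
R3 <- R3 - (-1)*R1:  [  0  -6  -8   0  -6 ]
R4 <- R4 - (-5/3)*R1:  [     0   34/3  -19/3   11/3   22/3 ]
R3 <- R3 - (-18/7)*R2:  [      0       0  -152/7    -6/7       0 ]
R4 <- R4 - (34/7)*R2:  [     0      0  137/7   37/7     -4 ]
R4 <- R4 - (-137/152)*R3:  [      0       0       0  343/76      -4 ]
Row echelon form:
[ -3    2      -2       1    2 ]
[  0  7/3   -16/3    -1/3  7/3 ]
[  0    0  -152/7    -6/7    0 ]
[  0    0       0  343/76   -4 ]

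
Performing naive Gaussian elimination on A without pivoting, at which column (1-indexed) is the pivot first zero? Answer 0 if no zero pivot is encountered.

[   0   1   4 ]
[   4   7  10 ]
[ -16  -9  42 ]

first zero-pivot column = 1

Naive forward elimination:
Pivot entry (1,1) is zero but row 2 has 4 in column 1 -> naive elimination stops; a row interchange (e.g. R1 <-> R2) would be required here.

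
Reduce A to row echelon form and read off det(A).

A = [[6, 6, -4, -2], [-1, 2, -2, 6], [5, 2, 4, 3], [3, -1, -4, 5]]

det(A) = 2172

Forward elimination:
R2 <- R2 - (-1/6)*R1:  [    0     3  -8/3  17/3 ]
R3 <- R3 - (5/6)*R1:  [    0    -3  22/3  14/3 ]
R4 <- R4 - (1/2)*R1:  [  0  -4  -2   6 ]
R3 <- R3 - (-1)*R2:  [    0     0  14/3  31/3 ]
R4 <- R4 - (-4/3)*R2:  [     0      0  -50/9  122/9 ]
R4 <- R4 - (-25/21)*R3:  [     0      0      0  181/7 ]
Upper-triangular form:
[ 6  6    -4     -2 ]
[ 0  3  -8/3   17/3 ]
[ 0  0  14/3   31/3 ]
[ 0  0     0  181/7 ]
det(A) = (-1)^0 * (6) * (3) * (14/3) * (181/7) = 2172  (0 row swaps -> sign +1)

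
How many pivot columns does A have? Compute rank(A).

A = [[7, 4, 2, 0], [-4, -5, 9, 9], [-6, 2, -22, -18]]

rank(A) = 2

Row reduction:
R2 <- R2 - (-4/7)*R1:  [     0  -19/7   71/7      9 ]
R3 <- R3 - (-6/7)*R1:  [      0    38/7  -142/7     -18 ]
R3 <- R3 - (-2)*R2:  [ 0  0  0  0 ]
Row echelon form:
[ 7      4     2  0 ]
[ 0  -19/7  71/7  9 ]
[ 0      0     0  0 ]
Nonzero rows / pivot columns: 2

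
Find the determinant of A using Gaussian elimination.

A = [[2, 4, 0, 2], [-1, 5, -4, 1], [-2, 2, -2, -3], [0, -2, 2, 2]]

det(A) = 84

Forward elimination:
R2 <- R2 - (-1/2)*R1:  [  0   7  -4   2 ]
R3 <- R3 - (-1)*R1:  [  0   6  -2  -1 ]
R3 <- R3 - (6/7)*R2:  [     0      0   10/7  -19/7 ]
R4 <- R4 - (-2/7)*R2:  [    0     0   6/7  18/7 ]
R4 <- R4 - (3/5)*R3:  [    0     0     0  21/5 ]
Upper-triangular form:
[ 2  4     0      2 ]
[ 0  7    -4      2 ]
[ 0  0  10/7  -19/7 ]
[ 0  0     0   21/5 ]
det(A) = (-1)^0 * (2) * (7) * (10/7) * (21/5) = 84  (0 row swaps -> sign +1)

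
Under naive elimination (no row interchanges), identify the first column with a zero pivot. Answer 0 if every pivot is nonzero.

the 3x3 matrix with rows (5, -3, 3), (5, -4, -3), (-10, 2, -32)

Naive forward elimination:
R2 <- R2 - (1)*R1:  [  0  -1  -6 ]
R3 <- R3 - (-2)*R1:  [   0   -4  -26 ]
R3 <- R3 - (4)*R2:  [  0   0  -2 ]
All pivots nonzero; naive elimination completes without hitting a zero pivot.

first zero-pivot column = 0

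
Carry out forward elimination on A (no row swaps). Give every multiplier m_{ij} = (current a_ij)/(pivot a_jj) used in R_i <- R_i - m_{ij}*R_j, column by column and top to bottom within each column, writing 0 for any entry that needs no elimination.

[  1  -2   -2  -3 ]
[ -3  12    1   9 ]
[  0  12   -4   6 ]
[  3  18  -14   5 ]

Forward elimination:
R2 <- R2 - (-3)*R1:  [  0   6  -5   0 ]
R3: entry in column 1 is already 0 -> m_{31} = 0 (no row operation needed)
R4 <- R4 - (3)*R1:  [  0  24  -8  14 ]
R3 <- R3 - (2)*R2:  [ 0  0  6  6 ]
R4 <- R4 - (4)*R2:  [  0   0  12  14 ]
R4 <- R4 - (2)*R3:  [ 0  0  0  2 ]
Multipliers (in order of application): m_{21} = -3, m_{31} = 0, m_{41} = 3, m_{32} = 2, m_{42} = 4, m_{43} = 2

multipliers: -3, 0, 3, 2, 4, 2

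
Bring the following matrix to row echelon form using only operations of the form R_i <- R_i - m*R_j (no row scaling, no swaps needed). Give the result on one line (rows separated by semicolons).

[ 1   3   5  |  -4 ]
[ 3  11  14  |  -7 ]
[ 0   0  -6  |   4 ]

REF = [1 3 5 -4; 0 2 -1 5; 0 0 -6 4]

Forward elimination:
R2 <- R2 - (3)*R1:  [  0   2  -1   5 ]
Row echelon form:
[ 1  3   5  |  -4 ]
[ 0  2  -1  |   5 ]
[ 0  0  -6  |   4 ]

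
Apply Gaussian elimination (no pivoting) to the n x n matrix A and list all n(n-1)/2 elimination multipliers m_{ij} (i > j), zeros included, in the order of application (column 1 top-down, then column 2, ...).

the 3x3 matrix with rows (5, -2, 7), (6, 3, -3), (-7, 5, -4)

Forward elimination:
R2 <- R2 - (6/5)*R1:  [     0   27/5  -57/5 ]
R3 <- R3 - (-7/5)*R1:  [    0  11/5  29/5 ]
R3 <- R3 - (11/27)*R2:  [    0     0  94/9 ]
Multipliers (in order of application): m_{21} = 6/5, m_{31} = -7/5, m_{32} = 11/27

multipliers: 6/5, -7/5, 11/27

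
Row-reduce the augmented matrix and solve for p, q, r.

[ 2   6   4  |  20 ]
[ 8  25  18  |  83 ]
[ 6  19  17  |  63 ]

(1, 3, 0)

Forward elimination on [A|b]:
R2 <- R2 - (4)*R1:  [ 0  1  2  3 ]
R3 <- R3 - (3)*R1:  [ 0  1  5  3 ]
R3 <- R3 - (1)*R2:  [ 0  0  3  0 ]
Row echelon form:
[ 2  6  4  |  20 ]
[ 0  1  2  |   3 ]
[ 0  0  3  |   0 ]
Back-substitution:
r = (0) / 3 = 0
q = (3 - (2)*(0)) / 1 = 3
p = (20 - (6)*(3) - (4)*(0)) / 2 = 1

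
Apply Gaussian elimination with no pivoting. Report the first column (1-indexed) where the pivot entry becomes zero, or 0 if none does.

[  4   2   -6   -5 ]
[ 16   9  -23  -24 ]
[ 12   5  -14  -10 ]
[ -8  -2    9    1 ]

first zero-pivot column = 4

Naive forward elimination:
R2 <- R2 - (4)*R1:  [  0   1   1  -4 ]
R3 <- R3 - (3)*R1:  [  0  -1   4   5 ]
R4 <- R4 - (-2)*R1:  [  0   2  -3  -9 ]
R3 <- R3 - (-1)*R2:  [ 0  0  5  1 ]
R4 <- R4 - (2)*R2:  [  0   0  -5  -1 ]
R4 <- R4 - (-1)*R3:  [ 0  0  0  0 ]
Matrix at this point:
[ 4  2  -6  -5 ]
[ 0  1   1  -4 ]
[ 0  0   5   1 ]
[ 0  0   0   0 ]
Pivot entry (4,4) in the last row is zero and there are no rows below to swap with -> zero pivot in column 4 (A is singular).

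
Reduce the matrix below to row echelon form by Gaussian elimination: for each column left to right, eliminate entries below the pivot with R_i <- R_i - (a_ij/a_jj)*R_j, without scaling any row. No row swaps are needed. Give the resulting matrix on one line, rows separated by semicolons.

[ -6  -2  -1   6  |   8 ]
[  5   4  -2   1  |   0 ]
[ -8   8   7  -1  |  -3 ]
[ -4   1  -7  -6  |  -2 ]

REF = [-6 -2 -1 6 8; 0 7/3 -17/6 6 20/3; 0 0 149/7 -255/7 -309/7; 0 0 0 -6553/298 -6335/298]

Forward elimination:
R2 <- R2 - (-5/6)*R1:  [     0    7/3  -17/6      6   20/3 ]
R3 <- R3 - (4/3)*R1:  [     0   32/3   25/3     -9  -41/3 ]
R4 <- R4 - (2/3)*R1:  [     0    7/3  -19/3    -10  -22/3 ]
R3 <- R3 - (32/7)*R2:  [      0       0   149/7  -255/7  -309/7 ]
R4 <- R4 - (1)*R2:  [    0     0  -7/2   -16   -14 ]
R4 <- R4 - (-49/298)*R3:  [         0          0          0  -6553/298  -6335/298 ]
Row echelon form:
[ -6   -2     -1          6  |          8 ]
[  0  7/3  -17/6          6  |       20/3 ]
[  0    0  149/7     -255/7  |     -309/7 ]
[  0    0      0  -6553/298  |  -6335/298 ]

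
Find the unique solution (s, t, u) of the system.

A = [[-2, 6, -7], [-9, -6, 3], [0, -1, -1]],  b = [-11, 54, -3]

(-5, 0, 3)

Forward elimination on [A|b]:
R2 <- R2 - (9/2)*R1:  [     0    -33   69/2  207/2 ]
R3 <- R3 - (1/33)*R2:  [       0        0   -45/22  -135/22 ]
Row echelon form:
[ -2    6      -7  |      -11 ]
[  0  -33    69/2  |    207/2 ]
[  0    0  -45/22  |  -135/22 ]
Back-substitution:
u = (-135/22) / (-45/22) = 3
t = (207/2 - (69/2)*(3)) / -33 = 0
s = (-11 - (6)*(0) - (-7)*(3)) / -2 = -5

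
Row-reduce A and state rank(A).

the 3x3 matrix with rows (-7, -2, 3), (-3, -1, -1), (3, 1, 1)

Row reduction:
R2 <- R2 - (3/7)*R1:  [     0   -1/7  -16/7 ]
R3 <- R3 - (-3/7)*R1:  [    0   1/7  16/7 ]
R3 <- R3 - (-1)*R2:  [ 0  0  0 ]
Row echelon form:
[ -7    -2      3 ]
[  0  -1/7  -16/7 ]
[  0     0      0 ]
Nonzero rows / pivot columns: 2

rank(A) = 2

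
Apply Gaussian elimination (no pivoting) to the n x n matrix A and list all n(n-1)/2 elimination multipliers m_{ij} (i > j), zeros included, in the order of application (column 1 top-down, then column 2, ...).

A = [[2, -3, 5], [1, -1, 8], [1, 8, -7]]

multipliers: 1/2, 1/2, 19

Forward elimination:
R2 <- R2 - (1/2)*R1:  [    0   1/2  11/2 ]
R3 <- R3 - (1/2)*R1:  [     0   19/2  -19/2 ]
R3 <- R3 - (19)*R2:  [    0     0  -114 ]
Multipliers (in order of application): m_{21} = 1/2, m_{31} = 1/2, m_{32} = 19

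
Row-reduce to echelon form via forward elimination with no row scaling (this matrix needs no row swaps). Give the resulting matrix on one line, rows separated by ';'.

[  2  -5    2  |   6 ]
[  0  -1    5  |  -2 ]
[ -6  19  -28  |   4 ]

REF = [2 -5 2 6; 0 -1 5 -2; 0 0 -2 14]

Forward elimination:
R3 <- R3 - (-3)*R1:  [   0    4  -22   22 ]
R3 <- R3 - (-4)*R2:  [  0   0  -2  14 ]
Row echelon form:
[ 2  -5   2  |   6 ]
[ 0  -1   5  |  -2 ]
[ 0   0  -2  |  14 ]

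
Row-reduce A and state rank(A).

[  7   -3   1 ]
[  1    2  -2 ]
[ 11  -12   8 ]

Row reduction:
R2 <- R2 - (1/7)*R1:  [     0   17/7  -15/7 ]
R3 <- R3 - (11/7)*R1:  [     0  -51/7   45/7 ]
R3 <- R3 - (-3)*R2:  [ 0  0  0 ]
Row echelon form:
[ 7    -3      1 ]
[ 0  17/7  -15/7 ]
[ 0     0      0 ]
Nonzero rows / pivot columns: 2

rank(A) = 2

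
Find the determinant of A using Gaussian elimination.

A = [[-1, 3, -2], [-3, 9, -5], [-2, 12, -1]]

Forward elimination:
R2 <- R2 - (3)*R1:  [ 0  0  1 ]
R3 <- R3 - (2)*R1:  [ 0  6  3 ]
R2 <-> R3   (pivot in column 2 was zero)
[ -1  3  -2 ]
[  0  6   3 ]
[  0  0   1 ]
Upper-triangular form:
[ -1  3  -2 ]
[  0  6   3 ]
[  0  0   1 ]
det(A) = (-1)^1 * (-1) * (6) * (1) = 6  (1 row swap -> sign -1)

det(A) = 6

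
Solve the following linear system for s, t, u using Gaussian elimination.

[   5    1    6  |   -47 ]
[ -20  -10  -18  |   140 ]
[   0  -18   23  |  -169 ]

(-4, 3, -5)

Forward elimination on [A|b]:
R2 <- R2 - (-4)*R1:  [   0   -6    6  -48 ]
R3 <- R3 - (3)*R2:  [   0    0    5  -25 ]
Row echelon form:
[ 5   1  6  |  -47 ]
[ 0  -6  6  |  -48 ]
[ 0   0  5  |  -25 ]
Back-substitution:
u = (-25) / 5 = -5
t = (-48 - (6)*(-5)) / -6 = 3
s = (-47 - (1)*(3) - (6)*(-5)) / 5 = -4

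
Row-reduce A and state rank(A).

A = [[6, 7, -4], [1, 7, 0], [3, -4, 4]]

Row reduction:
R2 <- R2 - (1/6)*R1:  [    0  35/6   2/3 ]
R3 <- R3 - (1/2)*R1:  [     0  -15/2      6 ]
R3 <- R3 - (-9/7)*R2:  [    0     0  48/7 ]
Row echelon form:
[ 6     7    -4 ]
[ 0  35/6   2/3 ]
[ 0     0  48/7 ]
Nonzero rows / pivot columns: 3

rank(A) = 3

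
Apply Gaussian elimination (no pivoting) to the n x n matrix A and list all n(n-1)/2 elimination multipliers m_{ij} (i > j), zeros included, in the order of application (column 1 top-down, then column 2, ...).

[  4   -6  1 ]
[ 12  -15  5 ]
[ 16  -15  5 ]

multipliers: 3, 4, 3

Forward elimination:
R2 <- R2 - (3)*R1:  [ 0  3  2 ]
R3 <- R3 - (4)*R1:  [ 0  9  1 ]
R3 <- R3 - (3)*R2:  [  0   0  -5 ]
Multipliers (in order of application): m_{21} = 3, m_{31} = 4, m_{32} = 3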